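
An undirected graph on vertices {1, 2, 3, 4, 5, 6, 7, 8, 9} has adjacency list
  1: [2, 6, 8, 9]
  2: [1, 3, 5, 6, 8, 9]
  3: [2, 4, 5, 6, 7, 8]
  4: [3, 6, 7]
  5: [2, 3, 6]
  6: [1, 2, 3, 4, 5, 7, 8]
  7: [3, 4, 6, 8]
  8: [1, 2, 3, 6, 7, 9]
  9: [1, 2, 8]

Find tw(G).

3

A width-3 tree decomposition is:
Bags: B1 = {2, 3, 6, 8}  B2 = {3, 6, 7, 8}  B3 = {1, 2, 6, 8}  B4 = {3, 4, 6, 7}  B5 = {2, 3, 5, 6}  B6 = {1, 2, 8, 9}
Tree: B1–B2, B1–B3, B2–B4, B1–B5, B3–B6
Each bag holds 4 vertices, so the decomposition has width 3, which upper-bounds the treewidth. For the lower bound, the 4 vertices {1, 2, 8, 9} are pairwise adjacent, and any tree decomposition puts a clique entirely inside one bag — forcing width ≥ 3. The upper and lower bounds meet at 3, so that is the treewidth.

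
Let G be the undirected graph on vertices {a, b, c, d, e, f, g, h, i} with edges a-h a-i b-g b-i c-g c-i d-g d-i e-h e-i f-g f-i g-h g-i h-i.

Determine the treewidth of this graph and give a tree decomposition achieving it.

Every bag has size at most 3, so the width is 3 − 1 = 2 and tw(G) ≤ 2. On the other hand G contains the 3-clique {d, g, i}. A clique must lie in a single bag of any decomposition, so no decomposition can have width below 2. Hence tw(G) = 2 exactly.

Treewidth 2.
Bags: B1 = {b, g, i}  B2 = {g, h, i}  B3 = {f, g, i}  B4 = {a, h, i}  B5 = {d, g, i}  B6 = {e, h, i}  B7 = {c, g, i}
Tree: B1–B2, B2–B3, B2–B4, B2–B5, B4–B6, B1–B7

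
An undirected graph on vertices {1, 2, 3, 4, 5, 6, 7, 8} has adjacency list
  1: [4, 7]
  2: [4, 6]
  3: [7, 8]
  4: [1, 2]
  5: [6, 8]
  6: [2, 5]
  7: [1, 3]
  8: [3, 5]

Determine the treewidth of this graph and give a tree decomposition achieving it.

Every bag has size at most 3, so the width is 3 − 1 = 2 and tw(G) ≤ 2. The edges 1–4–2–6–5–8–3–7–1 form a cycle, so G is not a tree and its treewidth is at least 2. Hence tw(G) = 2 exactly.

Treewidth 2.
One such decomposition:
Bags: B1 = {1, 2, 4}  B2 = {1, 2, 6}  B3 = {1, 5, 6}  B4 = {1, 5, 8}  B5 = {1, 3, 8}  B6 = {1, 3, 7}
Tree: B1–B2, B2–B3, B3–B4, B4–B5, B5–B6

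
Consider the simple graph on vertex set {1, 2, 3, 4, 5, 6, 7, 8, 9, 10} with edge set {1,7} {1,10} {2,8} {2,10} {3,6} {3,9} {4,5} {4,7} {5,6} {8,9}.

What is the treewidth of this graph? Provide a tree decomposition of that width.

Each bag holds 3 vertices, so the decomposition has width 2, which upper-bounds the treewidth. Since 3–6–5–4–7–1–10–2–8–9–3 is a cycle in G, G is not acyclic. Forests are exactly the graphs of treewidth ≤ 1, so tw(G) ≥ 2. Hence tw(G) = 2 exactly.

Treewidth 2.
One such decomposition:
Bags: B1 = {3, 5, 6}  B2 = {3, 4, 5}  B3 = {3, 4, 7}  B4 = {1, 3, 7}  B5 = {1, 3, 10}  B6 = {2, 3, 10}  B7 = {2, 3, 8}  B8 = {3, 8, 9}
Tree: B1–B2, B2–B3, B3–B4, B4–B5, B5–B6, B6–B7, B7–B8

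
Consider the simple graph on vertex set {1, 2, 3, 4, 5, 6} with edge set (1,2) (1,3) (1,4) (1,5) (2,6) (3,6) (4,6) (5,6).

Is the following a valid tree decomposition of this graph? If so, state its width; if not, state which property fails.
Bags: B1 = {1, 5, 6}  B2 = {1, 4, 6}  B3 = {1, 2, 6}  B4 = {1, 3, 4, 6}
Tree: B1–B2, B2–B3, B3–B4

A tree decomposition must satisfy three properties: every vertex lies in some bag; for every edge, both endpoints lie together in some bag; and for every vertex, the bags containing it form a connected subtree. Here bags containing vertex 4 are not connected in the tree, so the decomposition is invalid.

No — bags containing vertex 4 are not connected in the tree.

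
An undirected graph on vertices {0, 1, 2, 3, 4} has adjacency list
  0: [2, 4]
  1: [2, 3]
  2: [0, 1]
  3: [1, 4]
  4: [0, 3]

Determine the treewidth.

2

A width-2 tree decomposition is:
Bags: B1 = {0, 2, 4}  B2 = {2, 3, 4}  B3 = {1, 2, 3}
Tree: B1–B2, B2–B3
The largest bag has 3 vertices, giving width 2; this decomposition certifies tw(G) ≤ 2. The edges 2–0–4–3–1–2 form a cycle, so G is not a tree and its treewidth is at least 2. The upper and lower bounds meet at 2, so that is the treewidth.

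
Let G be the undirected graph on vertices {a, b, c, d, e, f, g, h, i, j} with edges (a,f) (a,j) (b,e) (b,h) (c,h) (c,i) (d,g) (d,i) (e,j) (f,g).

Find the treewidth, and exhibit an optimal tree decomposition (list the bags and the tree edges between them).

Every bag has size at most 3, so the width is 3 − 1 = 2 and tw(G) ≤ 2. The edges j–e–b–h–c–i–d–g–f–a–j form a cycle, so G is not a tree and its treewidth is at least 2. Combining the bounds, tw(G) = 2.

Treewidth 2.
One optimal decomposition is:
Bags: B1 = {b, e, j}  B2 = {b, h, j}  B3 = {c, h, j}  B4 = {c, i, j}  B5 = {d, i, j}  B6 = {d, g, j}  B7 = {f, g, j}  B8 = {a, f, j}
Tree: B1–B2, B2–B3, B3–B4, B4–B5, B5–B6, B6–B7, B7–B8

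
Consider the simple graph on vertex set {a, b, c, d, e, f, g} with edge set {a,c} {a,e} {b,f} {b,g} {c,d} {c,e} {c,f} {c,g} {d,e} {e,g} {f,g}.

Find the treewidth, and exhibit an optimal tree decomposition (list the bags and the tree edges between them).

Treewidth 2.
One optimal decomposition is:
Bags: B1 = {c, e, g}  B2 = {a, c, e}  B3 = {c, f, g}  B4 = {b, f, g}  B5 = {c, d, e}
Tree: B1–B2, B1–B3, B3–B4, B2–B5

The largest bag has 3 vertices, giving width 2; this decomposition certifies tw(G) ≤ 2. On the other hand G contains the 3-clique {c, e, g}. A clique must lie in a single bag of any decomposition, so no decomposition can have width below 2. Therefore the treewidth is 2.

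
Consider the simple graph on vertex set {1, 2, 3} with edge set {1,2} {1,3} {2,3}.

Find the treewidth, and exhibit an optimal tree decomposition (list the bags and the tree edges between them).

A single bag containing all 3 vertices is trivially a valid decomposition of width 2. On the other hand G contains the 3-clique {1, 2, 3}. A clique must lie in a single bag of any decomposition, so no decomposition can have width below 2. Hence tw(G) = 2 exactly.

Treewidth 2.
One such decomposition:
Bags: B1 = {1, 2, 3}
Tree: (single bag)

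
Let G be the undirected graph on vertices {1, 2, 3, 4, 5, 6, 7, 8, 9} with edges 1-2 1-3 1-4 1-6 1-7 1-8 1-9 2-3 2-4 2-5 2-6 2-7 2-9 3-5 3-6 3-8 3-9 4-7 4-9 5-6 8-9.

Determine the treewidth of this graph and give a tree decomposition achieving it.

Treewidth 3.
One optimal decomposition is:
Bags: B1 = {1, 2, 4, 9}  B2 = {1, 2, 3, 9}  B3 = {1, 3, 8, 9}  B4 = {1, 2, 3, 6}  B5 = {2, 3, 5, 6}  B6 = {1, 2, 4, 7}
Tree: B1–B2, B2–B3, B2–B4, B4–B5, B1–B6

Each bag holds 4 vertices, so the decomposition has width 3, which upper-bounds the treewidth. Conversely, {1, 3, 8, 9} is a clique of size 4, and the vertices of any clique must share a bag in every tree decomposition; so some bag has ≥ 4 vertices and tw(G) ≥ 3. Combining the bounds, tw(G) = 3.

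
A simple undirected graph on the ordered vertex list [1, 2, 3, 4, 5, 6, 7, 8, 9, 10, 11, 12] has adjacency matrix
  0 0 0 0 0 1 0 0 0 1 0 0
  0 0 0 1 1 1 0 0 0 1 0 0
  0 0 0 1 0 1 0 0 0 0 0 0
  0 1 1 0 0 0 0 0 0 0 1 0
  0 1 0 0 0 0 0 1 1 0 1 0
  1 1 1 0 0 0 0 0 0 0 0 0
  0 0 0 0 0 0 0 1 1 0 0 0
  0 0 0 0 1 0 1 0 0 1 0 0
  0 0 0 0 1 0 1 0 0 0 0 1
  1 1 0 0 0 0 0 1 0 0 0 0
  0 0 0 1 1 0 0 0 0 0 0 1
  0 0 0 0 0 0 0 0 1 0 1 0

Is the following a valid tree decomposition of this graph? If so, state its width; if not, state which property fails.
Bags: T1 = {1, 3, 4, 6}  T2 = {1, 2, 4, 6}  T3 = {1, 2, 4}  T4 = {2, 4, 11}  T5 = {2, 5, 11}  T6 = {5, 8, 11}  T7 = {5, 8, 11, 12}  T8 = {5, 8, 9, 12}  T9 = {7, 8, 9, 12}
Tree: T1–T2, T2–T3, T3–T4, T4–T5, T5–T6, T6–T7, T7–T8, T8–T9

No — vertex 10 appears in no bag.

A tree decomposition must satisfy three properties: every vertex lies in some bag; for every edge, both endpoints lie together in some bag; and for every vertex, the bags containing it form a connected subtree. Here vertex 10 appears in no bag, so the decomposition is invalid.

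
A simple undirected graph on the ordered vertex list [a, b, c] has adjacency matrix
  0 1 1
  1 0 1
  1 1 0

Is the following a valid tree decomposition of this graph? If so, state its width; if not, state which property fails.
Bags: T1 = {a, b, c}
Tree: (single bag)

Checking the three conditions: (i) the bags cover all of {a, b, c}; (ii) for each edge, some bag contains both endpoints; (iii) the bags containing any fixed vertex form a subtree. All hold, so the decomposition is valid with width 3 − 1 = 2.

Yes; width 2.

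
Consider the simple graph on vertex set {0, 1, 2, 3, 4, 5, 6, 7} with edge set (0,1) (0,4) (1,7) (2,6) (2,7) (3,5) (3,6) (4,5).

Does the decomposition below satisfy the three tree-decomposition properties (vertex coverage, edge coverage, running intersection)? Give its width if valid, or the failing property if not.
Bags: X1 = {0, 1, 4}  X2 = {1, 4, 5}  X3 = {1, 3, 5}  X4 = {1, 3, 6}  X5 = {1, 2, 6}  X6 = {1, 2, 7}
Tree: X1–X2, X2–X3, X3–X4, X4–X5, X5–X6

Checking the three conditions: (i) the bags cover all of {0, 1, 2, 3, 4, 5, 6, 7}; (ii) for each edge, some bag contains both endpoints; (iii) the bags containing any fixed vertex form a subtree. All hold, so the decomposition is valid with width 3 − 1 = 2.

Yes; width 2.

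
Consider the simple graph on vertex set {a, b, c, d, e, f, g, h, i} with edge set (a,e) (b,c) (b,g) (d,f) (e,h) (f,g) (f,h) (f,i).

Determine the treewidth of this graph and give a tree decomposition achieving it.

The largest bag has 2 vertices, giving width 1; this decomposition certifies tw(G) ≤ 1. Any graph with an edge has treewidth ≥ 1, and G has the edge h–f. Therefore the treewidth is 1.

Treewidth 1.
Bags: B1 = {f, h}  B2 = {f, g}  B3 = {e, h}  B4 = {f, i}  B5 = {b, g}  B6 = {b, c}  B7 = {d, f}  B8 = {a, e}
Tree: B1–B2, B1–B3, B1–B4, B2–B5, B5–B6, B4–B7, B3–B8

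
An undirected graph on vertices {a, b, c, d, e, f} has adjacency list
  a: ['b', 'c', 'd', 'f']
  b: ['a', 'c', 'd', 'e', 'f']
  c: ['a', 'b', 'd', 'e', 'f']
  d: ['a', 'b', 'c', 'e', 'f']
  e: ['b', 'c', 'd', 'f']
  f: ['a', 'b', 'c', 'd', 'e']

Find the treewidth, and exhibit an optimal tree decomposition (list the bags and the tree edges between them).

Every bag has size at most 5, so the width is 5 − 1 = 4 and tw(G) ≤ 4. On the other hand G contains the 5-clique {b, c, d, e, f}. A clique must lie in a single bag of any decomposition, so no decomposition can have width below 4. Combining the bounds, tw(G) = 4.

Treewidth 4.
One optimal decomposition is:
Bags: B1 = {a, b, c, d, f}  B2 = {b, c, d, e, f}
Tree: B1–B2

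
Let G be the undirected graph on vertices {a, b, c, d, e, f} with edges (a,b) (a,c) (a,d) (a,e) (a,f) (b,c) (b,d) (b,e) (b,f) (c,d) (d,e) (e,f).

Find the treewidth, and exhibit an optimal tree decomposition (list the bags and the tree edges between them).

Each bag holds 4 vertices, so the decomposition has width 3, which upper-bounds the treewidth. For the lower bound, the 4 vertices {a, b, d, e} are pairwise adjacent, and any tree decomposition puts a clique entirely inside one bag — forcing width ≥ 3. The upper and lower bounds meet at 3, so that is the treewidth.

Treewidth 3.
One optimal decomposition is:
Bags: B1 = {a, b, c, d}  B2 = {a, b, d, e}  B3 = {a, b, e, f}
Tree: B1–B2, B2–B3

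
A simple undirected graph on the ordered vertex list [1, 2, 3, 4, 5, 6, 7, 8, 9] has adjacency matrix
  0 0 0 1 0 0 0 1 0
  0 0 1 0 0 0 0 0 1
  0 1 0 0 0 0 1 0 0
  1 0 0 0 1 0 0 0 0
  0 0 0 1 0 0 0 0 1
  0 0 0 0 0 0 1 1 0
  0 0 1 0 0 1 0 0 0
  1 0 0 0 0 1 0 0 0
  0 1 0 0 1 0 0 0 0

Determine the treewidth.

A width-2 tree decomposition is:
Bags: B1 = {1, 6, 8}  B2 = {1, 6, 7}  B3 = {1, 3, 7}  B4 = {1, 2, 3}  B5 = {1, 2, 9}  B6 = {1, 5, 9}  B7 = {1, 4, 5}
Tree: B1–B2, B2–B3, B3–B4, B4–B5, B5–B6, B6–B7
Each bag holds 3 vertices, so the decomposition has width 2, which upper-bounds the treewidth. Since 1–8–6–7–3–2–9–5–4–1 is a cycle in G, G is not acyclic. Forests are exactly the graphs of treewidth ≤ 1, so tw(G) ≥ 2. Therefore the treewidth is 2.

2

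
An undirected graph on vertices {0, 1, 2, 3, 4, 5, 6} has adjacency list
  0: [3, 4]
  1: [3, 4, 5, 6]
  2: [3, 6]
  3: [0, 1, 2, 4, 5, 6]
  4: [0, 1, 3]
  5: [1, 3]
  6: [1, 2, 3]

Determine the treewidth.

2

A width-2 tree decomposition is:
Bags: B1 = {1, 3, 6}  B2 = {1, 3, 4}  B3 = {2, 3, 6}  B4 = {0, 3, 4}  B5 = {1, 3, 5}
Tree: B1–B2, B1–B3, B2–B4, B2–B5
Every bag has size at most 3, so the width is 3 − 1 = 2 and tw(G) ≤ 2. For the lower bound, the 3 vertices {0, 3, 4} are pairwise adjacent, and any tree decomposition puts a clique entirely inside one bag — forcing width ≥ 2. The upper and lower bounds meet at 2, so that is the treewidth.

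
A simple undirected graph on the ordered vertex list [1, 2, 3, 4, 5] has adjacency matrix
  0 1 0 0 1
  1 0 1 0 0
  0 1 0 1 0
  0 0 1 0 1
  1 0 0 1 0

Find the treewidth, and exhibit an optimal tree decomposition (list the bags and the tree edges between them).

Treewidth 2.
One optimal decomposition is:
Bags: B1 = {1, 4, 5}  B2 = {1, 2, 4}  B3 = {2, 3, 4}
Tree: B1–B2, B2–B3

The largest bag has 3 vertices, giving width 2; this decomposition certifies tw(G) ≤ 2. Since 4–5–1–2–3–4 is a cycle in G, G is not acyclic. Forests are exactly the graphs of treewidth ≤ 1, so tw(G) ≥ 2. Therefore the treewidth is 2.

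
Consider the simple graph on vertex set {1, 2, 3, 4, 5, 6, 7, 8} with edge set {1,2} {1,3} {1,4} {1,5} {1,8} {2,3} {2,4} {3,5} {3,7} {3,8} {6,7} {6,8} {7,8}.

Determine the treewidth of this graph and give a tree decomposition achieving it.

Every bag has size at most 3, so the width is 3 − 1 = 2 and tw(G) ≤ 2. Conversely, {1, 3, 8} is a clique of size 3, and the vertices of any clique must share a bag in every tree decomposition; so some bag has ≥ 3 vertices and tw(G) ≥ 2. Hence tw(G) = 2 exactly.

Treewidth 2.
One such decomposition:
Bags: B1 = {6, 7, 8}  B2 = {3, 7, 8}  B3 = {1, 3, 8}  B4 = {1, 2, 3}  B5 = {1, 2, 4}  B6 = {1, 3, 5}
Tree: B1–B2, B2–B3, B3–B4, B4–B5, B4–B6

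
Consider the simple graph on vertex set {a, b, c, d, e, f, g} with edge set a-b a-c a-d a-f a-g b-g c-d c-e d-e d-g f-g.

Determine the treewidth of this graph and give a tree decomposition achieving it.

Each bag holds 3 vertices, so the decomposition has width 2, which upper-bounds the treewidth. For the lower bound, the 3 vertices {c, d, e} are pairwise adjacent, and any tree decomposition puts a clique entirely inside one bag — forcing width ≥ 2. The upper and lower bounds meet at 2, so that is the treewidth.

Treewidth 2.
One such decomposition:
Bags: B1 = {a, c, d}  B2 = {a, d, g}  B3 = {a, b, g}  B4 = {c, d, e}  B5 = {a, f, g}
Tree: B1–B2, B2–B3, B1–B4, B3–B5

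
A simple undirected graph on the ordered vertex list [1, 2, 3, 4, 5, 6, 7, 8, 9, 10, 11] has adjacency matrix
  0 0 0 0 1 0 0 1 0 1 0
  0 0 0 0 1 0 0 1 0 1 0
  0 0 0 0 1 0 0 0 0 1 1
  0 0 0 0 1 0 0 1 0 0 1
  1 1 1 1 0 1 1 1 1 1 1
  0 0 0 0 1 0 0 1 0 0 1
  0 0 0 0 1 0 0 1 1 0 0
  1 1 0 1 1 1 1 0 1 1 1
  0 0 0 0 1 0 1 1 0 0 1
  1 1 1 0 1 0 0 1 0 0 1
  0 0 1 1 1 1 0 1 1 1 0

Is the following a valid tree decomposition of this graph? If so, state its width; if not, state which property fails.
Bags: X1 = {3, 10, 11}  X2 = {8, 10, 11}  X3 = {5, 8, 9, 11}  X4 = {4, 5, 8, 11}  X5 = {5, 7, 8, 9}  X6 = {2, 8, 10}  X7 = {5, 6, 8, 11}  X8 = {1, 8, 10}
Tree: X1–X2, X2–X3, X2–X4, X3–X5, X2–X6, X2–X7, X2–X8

A tree decomposition must satisfy three properties: every vertex lies in some bag; for every edge, both endpoints lie together in some bag; and for every vertex, the bags containing it form a connected subtree. Here edge (5,3) lies in no bag, so the decomposition is invalid.

No — edge (5,3) lies in no bag.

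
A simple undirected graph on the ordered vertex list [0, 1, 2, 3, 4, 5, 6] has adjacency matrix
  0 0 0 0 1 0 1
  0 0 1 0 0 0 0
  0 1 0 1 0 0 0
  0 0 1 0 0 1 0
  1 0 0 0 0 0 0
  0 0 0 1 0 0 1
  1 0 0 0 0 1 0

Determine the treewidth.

A width-1 tree decomposition is:
Bags: B1 = {1, 2}  B2 = {2, 3}  B3 = {3, 5}  B4 = {5, 6}  B5 = {0, 6}  B6 = {0, 4}
Tree: B1–B2, B2–B3, B3–B4, B4–B5, B5–B6
The largest bag has 2 vertices, giving width 1; this decomposition certifies tw(G) ≤ 1. Since G has at least one edge (e.g. 1–2), it is not an edgeless graph, so tw(G) ≥ 1. The upper and lower bounds meet at 1, so that is the treewidth.

1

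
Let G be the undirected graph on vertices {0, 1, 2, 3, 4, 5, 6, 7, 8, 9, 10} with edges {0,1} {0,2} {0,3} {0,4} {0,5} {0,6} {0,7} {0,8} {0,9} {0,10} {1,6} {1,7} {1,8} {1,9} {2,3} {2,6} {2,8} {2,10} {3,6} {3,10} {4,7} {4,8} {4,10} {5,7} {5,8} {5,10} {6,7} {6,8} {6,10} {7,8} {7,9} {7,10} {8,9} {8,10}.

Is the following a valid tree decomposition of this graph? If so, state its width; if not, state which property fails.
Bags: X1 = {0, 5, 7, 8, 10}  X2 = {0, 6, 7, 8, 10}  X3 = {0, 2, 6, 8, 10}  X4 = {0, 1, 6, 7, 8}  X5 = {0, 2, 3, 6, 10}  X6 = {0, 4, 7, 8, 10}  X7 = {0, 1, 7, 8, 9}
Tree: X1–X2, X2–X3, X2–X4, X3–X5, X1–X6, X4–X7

Yes; width 4.

Every vertex of G appears in some bag (union = {0, 1, 2, 3, 4, 5, 6, 7, 8, 9, 10}); every edge is covered by a bag; and for each vertex v the set of bags containing v is connected in the bag tree. The decomposition is therefore valid. The largest bag has 5 vertices, so the width is 4.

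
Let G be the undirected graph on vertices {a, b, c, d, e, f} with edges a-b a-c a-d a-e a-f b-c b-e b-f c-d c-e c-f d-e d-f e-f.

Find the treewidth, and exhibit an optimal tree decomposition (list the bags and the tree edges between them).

Each bag holds 5 vertices, so the decomposition has width 4, which upper-bounds the treewidth. On the other hand G contains the 5-clique {a, c, d, e, f}. A clique must lie in a single bag of any decomposition, so no decomposition can have width below 4. Combining the bounds, tw(G) = 4.

Treewidth 4.
Bags: B1 = {a, b, c, e, f}  B2 = {a, c, d, e, f}
Tree: B1–B2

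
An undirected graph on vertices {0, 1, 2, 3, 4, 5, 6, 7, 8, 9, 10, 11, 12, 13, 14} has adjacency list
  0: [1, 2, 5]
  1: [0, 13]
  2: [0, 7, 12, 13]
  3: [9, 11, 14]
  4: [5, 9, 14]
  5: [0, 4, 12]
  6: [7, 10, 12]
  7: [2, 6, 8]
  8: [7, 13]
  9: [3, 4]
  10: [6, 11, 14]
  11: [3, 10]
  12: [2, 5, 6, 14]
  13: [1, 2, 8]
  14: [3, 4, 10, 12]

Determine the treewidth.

3

A width-3 tree decomposition is:
Bags: B1 = {0, 1, 8, 13}  B2 = {0, 2, 8, 13}  B3 = {0, 2, 7, 8}  B4 = {0, 2, 5, 7}  B5 = {2, 5, 7, 12}  B6 = {5, 6, 7, 12}  B7 = {4, 5, 6, 12}  B8 = {4, 6, 12, 14}  B9 = {4, 6, 10, 14}  B10 = {4, 9, 10, 14}  B11 = {3, 9, 10, 14}  B12 = {3, 9, 10, 11}
Tree: B1–B2, B2–B3, B3–B4, B4–B5, B5–B6, B6–B7, B7–B8, B8–B9, B9–B10, B10–B11, B11–B12
Each bag holds 4 vertices, so the decomposition has width 3, which upper-bounds the treewidth. For the lower bound: the 4 vertex sets {1,8,13}, {0}, {2}, {5,6,7,12} are disjoint, each induces a connected subgraph, and every pair is joined by at least one edge of G. Contracting each set to a single vertex therefore yields K_{4} as a minor, and since treewidth is minor-monotone, tw(G) ≥ tw(K_{4}) = 3. Therefore the treewidth is 3.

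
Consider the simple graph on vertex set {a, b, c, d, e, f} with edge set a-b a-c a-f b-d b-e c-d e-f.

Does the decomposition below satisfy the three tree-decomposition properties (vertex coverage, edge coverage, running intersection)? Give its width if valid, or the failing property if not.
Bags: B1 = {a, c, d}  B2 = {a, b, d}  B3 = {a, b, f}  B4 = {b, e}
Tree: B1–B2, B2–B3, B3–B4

A tree decomposition must satisfy three properties: every vertex lies in some bag; for every edge, both endpoints lie together in some bag; and for every vertex, the bags containing it form a connected subtree. Here edge (f,e) lies in no bag, so the decomposition is invalid.

No — edge (f,e) lies in no bag.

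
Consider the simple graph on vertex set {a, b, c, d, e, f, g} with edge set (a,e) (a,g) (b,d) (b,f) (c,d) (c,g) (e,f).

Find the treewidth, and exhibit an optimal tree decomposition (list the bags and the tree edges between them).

The largest bag has 3 vertices, giving width 2; this decomposition certifies tw(G) ≤ 2. Since f–e–a–g–c–d–b–f is a cycle in G, G is not acyclic. Forests are exactly the graphs of treewidth ≤ 1, so tw(G) ≥ 2. The upper and lower bounds meet at 2, so that is the treewidth.

Treewidth 2.
One optimal decomposition is:
Bags: B1 = {a, e, f}  B2 = {a, f, g}  B3 = {c, f, g}  B4 = {c, d, f}  B5 = {b, d, f}
Tree: B1–B2, B2–B3, B3–B4, B4–B5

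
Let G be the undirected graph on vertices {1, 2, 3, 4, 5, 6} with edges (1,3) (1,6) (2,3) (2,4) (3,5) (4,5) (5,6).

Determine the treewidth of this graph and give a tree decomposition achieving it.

Every bag has size at most 3, so the width is 3 − 1 = 2 and tw(G) ≤ 2. Since 1–6–5–3–1 is a cycle in G, G is not acyclic. Forests are exactly the graphs of treewidth ≤ 1, so tw(G) ≥ 2. Therefore the treewidth is 2.

Treewidth 2.
One such decomposition:
Bags: B1 = {1, 3, 6}  B2 = {3, 5, 6}  B3 = {2, 3, 5}  B4 = {2, 4, 5}
Tree: B1–B2, B2–B3, B3–B4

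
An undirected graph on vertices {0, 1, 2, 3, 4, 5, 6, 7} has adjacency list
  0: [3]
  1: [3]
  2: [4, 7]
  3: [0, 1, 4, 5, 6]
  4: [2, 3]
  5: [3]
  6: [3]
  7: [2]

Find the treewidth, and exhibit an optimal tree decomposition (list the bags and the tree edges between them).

Treewidth 1.
One optimal decomposition is:
Bags: B1 = {3, 4}  B2 = {2, 4}  B3 = {2, 7}  B4 = {0, 3}  B5 = {3, 6}  B6 = {1, 3}  B7 = {3, 5}
Tree: B1–B2, B2–B3, B1–B4, B4–B5, B1–B6, B6–B7

Every bag has size at most 2, so the width is 2 − 1 = 1 and tw(G) ≤ 1. Any graph with an edge has treewidth ≥ 1, and G has the edge 3–4. Combining the bounds, tw(G) = 1.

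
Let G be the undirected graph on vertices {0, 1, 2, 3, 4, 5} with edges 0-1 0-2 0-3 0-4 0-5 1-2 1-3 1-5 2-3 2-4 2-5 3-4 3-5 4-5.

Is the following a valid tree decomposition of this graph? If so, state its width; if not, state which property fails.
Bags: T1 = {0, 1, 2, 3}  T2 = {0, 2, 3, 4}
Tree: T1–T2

No — vertex 5 appears in no bag.

A tree decomposition must satisfy three properties: every vertex lies in some bag; for every edge, both endpoints lie together in some bag; and for every vertex, the bags containing it form a connected subtree. Here vertex 5 appears in no bag, so the decomposition is invalid.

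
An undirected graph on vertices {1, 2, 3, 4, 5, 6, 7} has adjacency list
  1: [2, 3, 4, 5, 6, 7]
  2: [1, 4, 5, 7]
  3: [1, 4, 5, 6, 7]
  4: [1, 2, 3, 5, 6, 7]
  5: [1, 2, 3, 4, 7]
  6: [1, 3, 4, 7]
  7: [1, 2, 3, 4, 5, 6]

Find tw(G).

A width-4 tree decomposition is:
Bags: B1 = {1, 2, 4, 5, 7}  B2 = {1, 3, 4, 5, 7}  B3 = {1, 3, 4, 6, 7}
Tree: B1–B2, B2–B3
Every bag has size at most 5, so the width is 5 − 1 = 4 and tw(G) ≤ 4. On the other hand G contains the 5-clique {1, 2, 4, 5, 7}. A clique must lie in a single bag of any decomposition, so no decomposition can have width below 4. The upper and lower bounds meet at 4, so that is the treewidth.

4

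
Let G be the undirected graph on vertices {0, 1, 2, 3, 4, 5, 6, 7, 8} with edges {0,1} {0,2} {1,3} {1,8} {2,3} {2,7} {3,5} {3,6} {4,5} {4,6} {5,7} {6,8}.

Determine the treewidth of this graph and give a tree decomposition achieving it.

Treewidth 3.
Bags: B1 = {0, 1, 6, 8}  B2 = {0, 1, 3, 6}  B3 = {0, 2, 3, 6}  B4 = {2, 3, 4, 6}  B5 = {2, 3, 4, 5}  B6 = {2, 4, 5, 7}
Tree: B1–B2, B2–B3, B3–B4, B4–B5, B5–B6

Each bag holds 4 vertices, so the decomposition has width 3, which upper-bounds the treewidth. For the lower bound: the 4 vertex sets {0,1,8}, {6}, {3}, {2,4,5,7} are disjoint, each induces a connected subgraph, and every pair is joined by at least one edge of G. Contracting each set to a single vertex therefore yields K_{4} as a minor, and since treewidth is minor-monotone, tw(G) ≥ tw(K_{4}) = 3. The upper and lower bounds meet at 3, so that is the treewidth.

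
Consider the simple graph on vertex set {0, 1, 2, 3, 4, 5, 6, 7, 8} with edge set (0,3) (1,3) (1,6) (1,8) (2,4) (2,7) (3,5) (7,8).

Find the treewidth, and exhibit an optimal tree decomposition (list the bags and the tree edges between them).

The largest bag has 2 vertices, giving width 1; this decomposition certifies tw(G) ≤ 1. Any graph with an edge has treewidth ≥ 1, and G has the edge 1–3. Combining the bounds, tw(G) = 1.

Treewidth 1.
Bags: B1 = {1, 3}  B2 = {1, 6}  B3 = {0, 3}  B4 = {3, 5}  B5 = {1, 8}  B6 = {7, 8}  B7 = {2, 7}  B8 = {2, 4}
Tree: B1–B2, B1–B3, B3–B4, B2–B5, B5–B6, B6–B7, B7–B8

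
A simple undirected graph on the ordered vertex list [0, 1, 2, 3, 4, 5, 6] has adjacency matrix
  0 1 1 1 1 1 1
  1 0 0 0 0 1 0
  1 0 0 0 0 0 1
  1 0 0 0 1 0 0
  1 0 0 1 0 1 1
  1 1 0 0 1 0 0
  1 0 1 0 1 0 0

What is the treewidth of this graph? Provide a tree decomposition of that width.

Treewidth 2.
Bags: B1 = {0, 4, 5}  B2 = {0, 3, 4}  B3 = {0, 1, 5}  B4 = {0, 4, 6}  B5 = {0, 2, 6}
Tree: B1–B2, B1–B3, B1–B4, B4–B5

The largest bag has 3 vertices, giving width 2; this decomposition certifies tw(G) ≤ 2. On the other hand G contains the 3-clique {0, 1, 5}. A clique must lie in a single bag of any decomposition, so no decomposition can have width below 2. Therefore the treewidth is 2.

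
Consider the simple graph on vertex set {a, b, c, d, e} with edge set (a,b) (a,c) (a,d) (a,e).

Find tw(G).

A width-1 tree decomposition is:
Bags: B1 = {a, d}  B2 = {a, e}  B3 = {a, c}  B4 = {a, b}
Tree: B1–B2, B1–B3, B3–B4
Every bag has size at most 2, so the width is 2 − 1 = 1 and tw(G) ≤ 1. Any graph with an edge has treewidth ≥ 1, and G has the edge a–d. Combining the bounds, tw(G) = 1.

1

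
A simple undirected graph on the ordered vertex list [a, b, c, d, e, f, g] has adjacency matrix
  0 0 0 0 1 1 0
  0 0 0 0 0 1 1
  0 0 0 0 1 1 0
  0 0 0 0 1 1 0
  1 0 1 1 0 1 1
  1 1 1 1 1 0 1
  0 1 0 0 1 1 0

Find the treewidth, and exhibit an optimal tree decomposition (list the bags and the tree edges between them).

The largest bag has 3 vertices, giving width 2; this decomposition certifies tw(G) ≤ 2. Conversely, {d, e, f} is a clique of size 3, and the vertices of any clique must share a bag in every tree decomposition; so some bag has ≥ 3 vertices and tw(G) ≥ 2. Hence tw(G) = 2 exactly.

Treewidth 2.
Bags: B1 = {e, f, g}  B2 = {c, e, f}  B3 = {b, f, g}  B4 = {a, e, f}  B5 = {d, e, f}
Tree: B1–B2, B1–B3, B1–B4, B2–B5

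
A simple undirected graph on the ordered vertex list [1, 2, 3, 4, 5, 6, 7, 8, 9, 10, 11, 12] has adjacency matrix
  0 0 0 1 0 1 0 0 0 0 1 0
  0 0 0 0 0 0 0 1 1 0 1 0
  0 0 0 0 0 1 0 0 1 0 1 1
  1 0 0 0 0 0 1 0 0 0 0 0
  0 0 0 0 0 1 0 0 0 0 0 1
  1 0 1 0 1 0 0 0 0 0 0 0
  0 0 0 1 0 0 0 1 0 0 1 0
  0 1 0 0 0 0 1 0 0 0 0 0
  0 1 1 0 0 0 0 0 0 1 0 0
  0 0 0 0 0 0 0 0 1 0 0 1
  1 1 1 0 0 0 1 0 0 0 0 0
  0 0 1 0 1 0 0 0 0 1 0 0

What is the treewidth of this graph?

3

A width-3 tree decomposition is:
Bags: B1 = {2, 4, 7, 8}  B2 = {2, 4, 7, 11}  B3 = {1, 2, 4, 11}  B4 = {1, 2, 9, 11}  B5 = {1, 3, 9, 11}  B6 = {1, 3, 6, 9}  B7 = {3, 6, 9, 10}  B8 = {3, 6, 10, 12}  B9 = {5, 6, 10, 12}
Tree: B1–B2, B2–B3, B3–B4, B4–B5, B5–B6, B6–B7, B7–B8, B8–B9
The largest bag has 4 vertices, giving width 3; this decomposition certifies tw(G) ≤ 3. For the lower bound: the 4 vertex sets {4,7,8}, {2}, {11}, {1,3,6,9} are disjoint, each induces a connected subgraph, and every pair is joined by at least one edge of G. Contracting each set to a single vertex therefore yields K_{4} as a minor, and since treewidth is minor-monotone, tw(G) ≥ tw(K_{4}) = 3. Therefore the treewidth is 3.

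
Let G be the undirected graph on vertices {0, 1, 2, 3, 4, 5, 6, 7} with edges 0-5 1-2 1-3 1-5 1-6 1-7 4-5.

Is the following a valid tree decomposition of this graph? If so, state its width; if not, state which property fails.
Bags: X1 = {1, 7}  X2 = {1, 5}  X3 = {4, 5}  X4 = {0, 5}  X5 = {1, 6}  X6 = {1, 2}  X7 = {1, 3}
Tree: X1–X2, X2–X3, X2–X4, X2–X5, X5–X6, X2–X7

Vertex coverage: the bags together contain {0, 1, 2, 3, 4, 5, 6, 7}, the full vertex set. Edge coverage: each edge of G has both endpoints in at least one bag. Running intersection: for every vertex, the bags containing it form a connected subtree. All three properties hold, so this is a valid tree decomposition of width max|bag| − 1 = 1, and hence tw(G) ≤ 1.

Yes; width 1.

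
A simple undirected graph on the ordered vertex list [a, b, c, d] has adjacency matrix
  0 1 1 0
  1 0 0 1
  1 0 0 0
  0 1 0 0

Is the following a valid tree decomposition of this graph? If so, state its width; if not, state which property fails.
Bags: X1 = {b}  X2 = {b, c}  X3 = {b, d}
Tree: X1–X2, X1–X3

A tree decomposition must satisfy three properties: every vertex lies in some bag; for every edge, both endpoints lie together in some bag; and for every vertex, the bags containing it form a connected subtree. Here vertex a appears in no bag, so the decomposition is invalid.

No — vertex a appears in no bag.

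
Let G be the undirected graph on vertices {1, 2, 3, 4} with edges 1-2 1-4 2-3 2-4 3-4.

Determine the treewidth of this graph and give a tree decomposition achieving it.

Treewidth 2.
One such decomposition:
Bags: B1 = {1, 2, 4}  B2 = {2, 3, 4}
Tree: B1–B2

Every bag has size at most 3, so the width is 3 − 1 = 2 and tw(G) ≤ 2. On the other hand G contains the 3-clique {1, 2, 4}. A clique must lie in a single bag of any decomposition, so no decomposition can have width below 2. Hence tw(G) = 2 exactly.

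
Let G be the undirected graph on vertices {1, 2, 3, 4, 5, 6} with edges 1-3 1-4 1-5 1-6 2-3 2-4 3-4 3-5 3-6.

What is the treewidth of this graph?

2

A width-2 tree decomposition is:
Bags: B1 = {1, 3, 6}  B2 = {1, 3, 4}  B3 = {1, 3, 5}  B4 = {2, 3, 4}
Tree: B1–B2, B2–B3, B2–B4
Every bag has size at most 3, so the width is 3 − 1 = 2 and tw(G) ≤ 2. On the other hand G contains the 3-clique {1, 3, 4}. A clique must lie in a single bag of any decomposition, so no decomposition can have width below 2. Hence tw(G) = 2 exactly.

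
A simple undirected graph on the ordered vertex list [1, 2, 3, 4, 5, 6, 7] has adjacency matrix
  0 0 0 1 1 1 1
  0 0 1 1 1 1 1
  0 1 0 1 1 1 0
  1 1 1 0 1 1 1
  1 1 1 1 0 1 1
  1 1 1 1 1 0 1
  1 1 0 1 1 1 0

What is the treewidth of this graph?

A width-4 tree decomposition is:
Bags: B1 = {2, 3, 4, 5, 6}  B2 = {2, 4, 5, 6, 7}  B3 = {1, 4, 5, 6, 7}
Tree: B1–B2, B2–B3
Each bag holds 5 vertices, so the decomposition has width 4, which upper-bounds the treewidth. Conversely, {1, 4, 5, 6, 7} is a clique of size 5, and the vertices of any clique must share a bag in every tree decomposition; so some bag has ≥ 5 vertices and tw(G) ≥ 4. The upper and lower bounds meet at 4, so that is the treewidth.

4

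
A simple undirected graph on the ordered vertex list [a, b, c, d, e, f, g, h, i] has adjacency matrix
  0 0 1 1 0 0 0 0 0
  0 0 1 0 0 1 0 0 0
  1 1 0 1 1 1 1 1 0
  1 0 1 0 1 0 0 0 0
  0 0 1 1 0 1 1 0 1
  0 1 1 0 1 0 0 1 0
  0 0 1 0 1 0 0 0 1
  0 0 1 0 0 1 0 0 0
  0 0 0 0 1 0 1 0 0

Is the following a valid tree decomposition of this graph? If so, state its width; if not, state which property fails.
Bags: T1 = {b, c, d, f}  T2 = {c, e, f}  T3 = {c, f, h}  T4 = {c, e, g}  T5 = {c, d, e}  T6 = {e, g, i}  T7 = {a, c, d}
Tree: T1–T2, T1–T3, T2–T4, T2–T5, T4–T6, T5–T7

A tree decomposition must satisfy three properties: every vertex lies in some bag; for every edge, both endpoints lie together in some bag; and for every vertex, the bags containing it form a connected subtree. Here bags containing vertex d are not connected in the tree, so the decomposition is invalid.

No — bags containing vertex d are not connected in the tree.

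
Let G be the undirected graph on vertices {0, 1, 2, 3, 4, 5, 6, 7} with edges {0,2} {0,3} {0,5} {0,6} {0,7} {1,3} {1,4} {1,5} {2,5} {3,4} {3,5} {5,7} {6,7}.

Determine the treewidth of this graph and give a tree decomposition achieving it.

Treewidth 2.
One optimal decomposition is:
Bags: B1 = {0, 3, 5}  B2 = {0, 2, 5}  B3 = {0, 5, 7}  B4 = {1, 3, 5}  B5 = {1, 3, 4}  B6 = {0, 6, 7}
Tree: B1–B2, B2–B3, B1–B4, B4–B5, B3–B6

The largest bag has 3 vertices, giving width 2; this decomposition certifies tw(G) ≤ 2. On the other hand G contains the 3-clique {0, 2, 5}. A clique must lie in a single bag of any decomposition, so no decomposition can have width below 2. Therefore the treewidth is 2.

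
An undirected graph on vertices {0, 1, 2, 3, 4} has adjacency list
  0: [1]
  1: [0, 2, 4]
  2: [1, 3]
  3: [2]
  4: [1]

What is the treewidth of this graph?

1

A width-1 tree decomposition is:
Bags: B1 = {1, 2}  B2 = {2, 3}  B3 = {0, 1}  B4 = {1, 4}
Tree: B1–B2, B1–B3, B3–B4
The largest bag has 2 vertices, giving width 1; this decomposition certifies tw(G) ≤ 1. G has an edge, so its treewidth is at least 1. The upper and lower bounds meet at 1, so that is the treewidth.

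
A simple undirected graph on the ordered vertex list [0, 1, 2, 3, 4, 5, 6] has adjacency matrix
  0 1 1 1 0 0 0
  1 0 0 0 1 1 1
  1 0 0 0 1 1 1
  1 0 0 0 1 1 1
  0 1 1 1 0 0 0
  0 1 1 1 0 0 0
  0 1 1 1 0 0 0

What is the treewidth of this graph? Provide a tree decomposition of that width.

Treewidth 3.
One such decomposition:
Bags: B1 = {0, 1, 2, 3}  B2 = {1, 2, 3, 4}  B3 = {1, 2, 3, 6}  B4 = {1, 2, 3, 5}
Tree: B1–B2, B2–B3, B3–B4

Every bag has size at most 4, so the width is 4 − 1 = 3 and tw(G) ≤ 3. For the lower bound: the 4 vertex sets {0,3}, {2,4}, {1}, {6} are disjoint, each induces a connected subgraph, and every pair is joined by at least one edge of G. Contracting each set to a single vertex therefore yields K_{4} as a minor, and since treewidth is minor-monotone, tw(G) ≥ tw(K_{4}) = 3. The upper and lower bounds meet at 3, so that is the treewidth.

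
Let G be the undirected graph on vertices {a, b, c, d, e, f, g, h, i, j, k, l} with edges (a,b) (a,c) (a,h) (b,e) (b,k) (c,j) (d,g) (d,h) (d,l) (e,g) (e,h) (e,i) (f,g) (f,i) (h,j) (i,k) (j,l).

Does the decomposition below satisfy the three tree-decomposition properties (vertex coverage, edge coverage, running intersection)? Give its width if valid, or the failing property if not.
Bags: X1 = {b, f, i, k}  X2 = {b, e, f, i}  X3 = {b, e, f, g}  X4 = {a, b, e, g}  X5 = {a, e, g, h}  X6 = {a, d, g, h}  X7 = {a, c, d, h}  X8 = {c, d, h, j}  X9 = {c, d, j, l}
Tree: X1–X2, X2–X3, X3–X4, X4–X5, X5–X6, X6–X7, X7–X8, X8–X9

Every vertex of G appears in some bag (union = {a, b, c, d, e, f, g, h, i, j, k, l}); every edge is covered by a bag; and for each vertex v the set of bags containing v is connected in the bag tree. The decomposition is therefore valid. The largest bag has 4 vertices, so the width is 3.

Yes; width 3.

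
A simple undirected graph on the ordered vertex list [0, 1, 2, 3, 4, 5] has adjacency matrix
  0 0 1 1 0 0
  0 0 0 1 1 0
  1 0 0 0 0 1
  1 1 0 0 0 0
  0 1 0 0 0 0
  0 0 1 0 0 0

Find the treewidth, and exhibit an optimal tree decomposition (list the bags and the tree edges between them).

Treewidth 1.
Bags: B1 = {1, 3}  B2 = {0, 3}  B3 = {1, 4}  B4 = {0, 2}  B5 = {2, 5}
Tree: B1–B2, B1–B3, B2–B4, B4–B5

Each bag holds 2 vertices, so the decomposition has width 1, which upper-bounds the treewidth. Since G has at least one edge (e.g. 3–1), it is not an edgeless graph, so tw(G) ≥ 1. The upper and lower bounds meet at 1, so that is the treewidth.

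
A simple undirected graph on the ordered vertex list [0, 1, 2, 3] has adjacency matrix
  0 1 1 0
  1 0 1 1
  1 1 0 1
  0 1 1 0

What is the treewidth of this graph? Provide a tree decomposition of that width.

Each bag holds 3 vertices, so the decomposition has width 2, which upper-bounds the treewidth. Conversely, {0, 1, 2} is a clique of size 3, and the vertices of any clique must share a bag in every tree decomposition; so some bag has ≥ 3 vertices and tw(G) ≥ 2. Therefore the treewidth is 2.

Treewidth 2.
One optimal decomposition is:
Bags: B1 = {0, 1, 2}  B2 = {1, 2, 3}
Tree: B1–B2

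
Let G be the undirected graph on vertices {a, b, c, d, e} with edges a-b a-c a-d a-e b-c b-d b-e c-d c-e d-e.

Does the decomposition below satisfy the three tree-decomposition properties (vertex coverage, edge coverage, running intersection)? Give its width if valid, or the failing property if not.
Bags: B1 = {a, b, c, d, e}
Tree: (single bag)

Every vertex of G appears in some bag (union = {a, b, c, d, e}); every edge is covered by a bag; and for each vertex v the set of bags containing v is connected in the bag tree. The decomposition is therefore valid. The largest bag has 5 vertices, so the width is 4.

Yes; width 4.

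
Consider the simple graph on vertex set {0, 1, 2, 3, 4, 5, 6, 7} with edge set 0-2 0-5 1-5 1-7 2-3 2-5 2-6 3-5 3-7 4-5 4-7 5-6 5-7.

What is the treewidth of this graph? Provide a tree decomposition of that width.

Every bag has size at most 3, so the width is 3 − 1 = 2 and tw(G) ≤ 2. Conversely, {1, 5, 7} is a clique of size 3, and the vertices of any clique must share a bag in every tree decomposition; so some bag has ≥ 3 vertices and tw(G) ≥ 2. Hence tw(G) = 2 exactly.

Treewidth 2.
One optimal decomposition is:
Bags: B1 = {4, 5, 7}  B2 = {3, 5, 7}  B3 = {2, 3, 5}  B4 = {1, 5, 7}  B5 = {2, 5, 6}  B6 = {0, 2, 5}
Tree: B1–B2, B2–B3, B1–B4, B3–B5, B5–B6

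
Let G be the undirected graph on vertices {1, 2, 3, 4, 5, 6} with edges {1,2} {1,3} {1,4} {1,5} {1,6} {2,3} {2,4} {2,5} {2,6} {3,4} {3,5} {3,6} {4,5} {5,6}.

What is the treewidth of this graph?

4

A width-4 tree decomposition is:
Bags: B1 = {1, 2, 3, 4, 5}  B2 = {1, 2, 3, 5, 6}
Tree: B1–B2
Every bag has size at most 5, so the width is 5 − 1 = 4 and tw(G) ≤ 4. On the other hand G contains the 5-clique {1, 2, 3, 4, 5}. A clique must lie in a single bag of any decomposition, so no decomposition can have width below 4. Hence tw(G) = 4 exactly.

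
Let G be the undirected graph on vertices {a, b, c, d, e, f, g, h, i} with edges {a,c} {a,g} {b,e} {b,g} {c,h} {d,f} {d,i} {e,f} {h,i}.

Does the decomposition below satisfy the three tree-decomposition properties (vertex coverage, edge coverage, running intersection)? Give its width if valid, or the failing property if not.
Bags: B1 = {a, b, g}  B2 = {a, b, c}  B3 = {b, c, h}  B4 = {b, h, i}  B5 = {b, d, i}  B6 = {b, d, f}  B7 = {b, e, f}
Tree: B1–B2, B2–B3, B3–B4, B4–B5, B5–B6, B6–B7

Checking the three conditions: (i) the bags cover all of {a, b, c, d, e, f, g, h, i}; (ii) for each edge, some bag contains both endpoints; (iii) the bags containing any fixed vertex form a subtree. All hold, so the decomposition is valid with width 3 − 1 = 2.

Yes; width 2.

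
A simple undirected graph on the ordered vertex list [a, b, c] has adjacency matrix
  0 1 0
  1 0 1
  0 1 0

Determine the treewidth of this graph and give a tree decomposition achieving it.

Every bag has size at most 2, so the width is 2 − 1 = 1 and tw(G) ≤ 1. Since G has at least one edge (e.g. a–b), it is not an edgeless graph, so tw(G) ≥ 1. Therefore the treewidth is 1.

Treewidth 1.
One such decomposition:
Bags: B1 = {a, b}  B2 = {b, c}
Tree: B1–B2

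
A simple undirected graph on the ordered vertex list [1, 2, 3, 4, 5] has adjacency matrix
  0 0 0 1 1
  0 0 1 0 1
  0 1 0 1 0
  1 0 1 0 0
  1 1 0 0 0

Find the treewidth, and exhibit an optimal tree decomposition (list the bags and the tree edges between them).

Every bag has size at most 3, so the width is 3 − 1 = 2 and tw(G) ≤ 2. Since 1–4–3–2–5–1 is a cycle in G, G is not acyclic. Forests are exactly the graphs of treewidth ≤ 1, so tw(G) ≥ 2. Therefore the treewidth is 2.

Treewidth 2.
One such decomposition:
Bags: B1 = {1, 3, 4}  B2 = {1, 2, 3}  B3 = {1, 2, 5}
Tree: B1–B2, B2–B3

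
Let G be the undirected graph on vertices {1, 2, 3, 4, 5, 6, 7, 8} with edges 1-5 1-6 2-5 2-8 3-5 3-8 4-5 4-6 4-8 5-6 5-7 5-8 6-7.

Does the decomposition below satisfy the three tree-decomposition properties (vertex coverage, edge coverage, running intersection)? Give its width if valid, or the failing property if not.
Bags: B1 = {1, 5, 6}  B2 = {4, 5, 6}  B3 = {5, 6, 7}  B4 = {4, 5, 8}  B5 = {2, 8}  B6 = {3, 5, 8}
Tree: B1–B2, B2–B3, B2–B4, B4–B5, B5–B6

A tree decomposition must satisfy three properties: every vertex lies in some bag; for every edge, both endpoints lie together in some bag; and for every vertex, the bags containing it form a connected subtree. Here edge (5,2) lies in no bag, so the decomposition is invalid.

No — edge (5,2) lies in no bag.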